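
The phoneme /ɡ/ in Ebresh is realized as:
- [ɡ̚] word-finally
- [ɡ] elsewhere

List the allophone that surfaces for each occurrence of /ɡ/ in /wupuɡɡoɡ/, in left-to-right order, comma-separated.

Occurrence 1 (position 5): no conditioning environment matches → elsewhere allophone [ɡ].
Occurrence 2 (position 6): no conditioning environment matches → elsewhere allophone [ɡ].
Occurrence 3 (position 8): word-finally → [ɡ̚].

[ɡ], [ɡ], [ɡ̚]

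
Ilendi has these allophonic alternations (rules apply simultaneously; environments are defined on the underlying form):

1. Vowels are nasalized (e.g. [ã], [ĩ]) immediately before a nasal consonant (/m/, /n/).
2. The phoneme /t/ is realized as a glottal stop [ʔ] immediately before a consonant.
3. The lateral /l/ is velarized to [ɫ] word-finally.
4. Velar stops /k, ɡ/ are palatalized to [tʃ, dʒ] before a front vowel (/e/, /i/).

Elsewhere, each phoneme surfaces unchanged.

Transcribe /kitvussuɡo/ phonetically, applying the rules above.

[tʃiʔvussuɡo]

Rule 4 applies to /k/ (word-initial: before a front vowel) → [tʃ].
/i/ — between /k/ and /t/; rule 1 does not apply here → [i].
/t/ — between /i/ and /v/, immediately before a consonant — surfaces as [ʔ] (rule 2).
/v/ stays [v].
/u/ (between /v/ and /s/): rule 1 targets it, but not before a nasal consonant → unchanged [u].
/s/ (between /u/ and /s/) is unaffected → [s].
/s/ (between /s/ and /u/): no rule targets it → [s].
/u/ (between /s/ and /ɡ/) is in the target of rule 1 but the environment (before a nasal consonant) is not met → [u].
/ɡ/ — between /u/ and /o/; rule 4 does not apply here → [ɡ].
/o/ (word-final) is in the target of rule 1 but the environment (before a nasal consonant) is not met → [o].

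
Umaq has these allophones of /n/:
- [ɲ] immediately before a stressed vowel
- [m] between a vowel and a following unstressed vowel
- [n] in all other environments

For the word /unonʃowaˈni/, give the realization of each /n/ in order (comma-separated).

Occurrence 1 (position 2): between a vowel and a following unstressed vowel → [m].
Occurrence 2 (position 4): no conditioning environment matches → elsewhere allophone [n].
Occurrence 3 (position 9): immediately before a stressed vowel → [ɲ].

[m], [n], [ɲ]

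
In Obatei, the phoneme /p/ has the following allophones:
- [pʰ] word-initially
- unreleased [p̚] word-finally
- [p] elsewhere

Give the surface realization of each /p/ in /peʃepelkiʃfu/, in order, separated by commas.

[pʰ], [p]

Occurrence 1 (position 1): word-initially → [pʰ].
Occurrence 2 (position 5): no conditioning environment matches → elsewhere allophone [p].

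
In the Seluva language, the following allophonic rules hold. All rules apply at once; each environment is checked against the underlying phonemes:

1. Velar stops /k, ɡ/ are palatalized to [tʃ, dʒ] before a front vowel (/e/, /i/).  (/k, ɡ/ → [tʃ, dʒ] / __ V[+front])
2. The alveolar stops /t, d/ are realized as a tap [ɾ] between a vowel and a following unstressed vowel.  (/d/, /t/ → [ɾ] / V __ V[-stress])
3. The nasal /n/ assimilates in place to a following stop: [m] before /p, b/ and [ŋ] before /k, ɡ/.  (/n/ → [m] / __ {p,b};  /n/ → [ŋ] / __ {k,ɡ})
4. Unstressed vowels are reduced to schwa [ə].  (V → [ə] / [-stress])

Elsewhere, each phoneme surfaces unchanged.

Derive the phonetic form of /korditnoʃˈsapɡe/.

[kərdətnəʃˈsapdʒə]

/k/ (word-initial) fails the environment for rule 1, so it stays [k].
Rule 4 applies to /o/ (between /k/ and /r/: in an unstressed syllable) → [ə].
/r/ (between /o/ and /d/) is unaffected → [r].
/d/ (between /r/ and /i/) fails the environment for rule 2, so it stays [d].
/i/ (between /d/ and /t/) occurs in an unstressed syllable → [ə] by rule 4.
/t/ (between /i/ and /n/) fails the environment for rule 2, so it stays [t].
/n/ (between /t/ and /o/): rule 3 targets it, but not before a labial or velar stop → unchanged [n].
/o/ (between /n/ and /ʃ/): in an unstressed syllable, so rule 4 applies → [ə].
/ʃ/ (between /o/ and /s/): no rule targets it → [ʃ].
/s/ — not in any rule's target class → [s].
/a/ (between /s/ and /p/): rule 4 targets it, but not in an unstressed syllable → unchanged [a].
/p/ (between /a/ and /ɡ/): no rule targets it → [p].
Rule 1 applies to /ɡ/ (between /p/ and /e/: before a front vowel) → [dʒ].
/e/ (word-final) occurs in an unstressed syllable → [ə] by rule 4.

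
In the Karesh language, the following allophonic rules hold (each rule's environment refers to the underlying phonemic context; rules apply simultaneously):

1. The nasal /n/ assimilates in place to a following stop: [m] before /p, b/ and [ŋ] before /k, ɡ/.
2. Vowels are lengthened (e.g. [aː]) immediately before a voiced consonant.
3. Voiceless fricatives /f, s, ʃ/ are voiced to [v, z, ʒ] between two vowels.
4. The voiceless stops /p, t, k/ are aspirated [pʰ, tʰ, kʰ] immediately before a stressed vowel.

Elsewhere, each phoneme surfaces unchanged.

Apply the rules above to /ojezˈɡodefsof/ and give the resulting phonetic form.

[oːjeːzˈɡoːdefsof]

Rule 2 applies to /o/ (word-initial: before a voiced consonant) → [oː].
/j/ stays [j].
Rule 2 applies to /e/ (between /j/ and /z/: before a voiced consonant) → [eː].
/z/ (between /e/ and /ɡ/) is unaffected → [z].
/ɡ/ (between /z/ and /o/): no rule targets it → [ɡ].
Rule 2 applies to /o/ (between /ɡ/ and /d/: before a voiced consonant) → [oː].
/d/ (between /o/ and /e/): no rule targets it → [d].
/e/ (between /d/ and /f/) fails the environment for rule 2, so it stays [e].
/f/ (between /e/ and /s/) is in the target of rule 3 but the environment (between two vowels) is not met → [f].
/s/ (between /f/ and /o/): rule 3 targets it, but not between two vowels → unchanged [s].
/o/ (between /s/ and /f/): rule 2 targets it, but not before a voiced consonant → unchanged [o].
/f/ (word-final): rule 3 targets it, but not between two vowels → unchanged [f].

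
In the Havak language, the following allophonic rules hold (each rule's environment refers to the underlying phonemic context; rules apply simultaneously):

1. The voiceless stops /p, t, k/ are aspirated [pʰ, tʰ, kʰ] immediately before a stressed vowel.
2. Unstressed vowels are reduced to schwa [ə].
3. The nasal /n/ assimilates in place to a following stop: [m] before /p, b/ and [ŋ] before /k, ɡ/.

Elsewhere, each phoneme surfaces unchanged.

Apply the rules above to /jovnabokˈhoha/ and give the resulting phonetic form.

/o/ (between /j/ and /v/) occurs in an unstressed syllable → [ə] by rule 2.
/n/ (between /v/ and /a/) fails the environment for rule 3, so it stays [n].
/a/ (between /n/ and /b/): in an unstressed syllable, so rule 2 applies → [ə].
/o/ — between /b/ and /k/, in an unstressed syllable — surfaces as [ə] (rule 2).
/k/ — between /o/ and /h/; rule 1 does not apply here → [k].
/o/ (between /h/ and /h/) fails the environment for rule 2, so it stays [o].
/a/ (word-final): in an unstressed syllable, so rule 2 applies → [ə].

[jəvnəbəkˈhohə]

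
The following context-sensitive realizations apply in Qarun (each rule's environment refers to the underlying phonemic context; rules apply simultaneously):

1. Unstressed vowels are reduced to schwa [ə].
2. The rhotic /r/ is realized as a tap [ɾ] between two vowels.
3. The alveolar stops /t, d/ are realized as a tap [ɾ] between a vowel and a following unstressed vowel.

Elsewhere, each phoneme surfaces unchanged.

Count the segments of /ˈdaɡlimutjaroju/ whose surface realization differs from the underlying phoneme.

Segments that undergo a rule: /i/ → [ə] (rule 1); /u/ → [ə] (rule 1); /a/ → [ə] (rule 1); /r/ → [ɾ] (rule 2); /o/ → [ə] (rule 1); /u/ → [ə] (rule 1).
All other segments surface unchanged.

6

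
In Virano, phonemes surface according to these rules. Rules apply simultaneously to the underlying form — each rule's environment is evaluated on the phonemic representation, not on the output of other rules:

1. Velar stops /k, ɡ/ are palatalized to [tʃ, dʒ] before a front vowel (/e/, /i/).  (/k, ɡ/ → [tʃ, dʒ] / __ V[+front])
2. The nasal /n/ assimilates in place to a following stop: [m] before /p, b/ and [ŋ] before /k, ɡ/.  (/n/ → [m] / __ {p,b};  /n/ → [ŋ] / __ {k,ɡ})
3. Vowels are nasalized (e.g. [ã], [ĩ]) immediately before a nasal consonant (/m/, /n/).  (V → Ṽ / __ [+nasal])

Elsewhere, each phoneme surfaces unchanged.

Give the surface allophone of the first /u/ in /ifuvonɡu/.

[u]

/u/ — between /f/ and /v/; rule 3 does not apply here → [u].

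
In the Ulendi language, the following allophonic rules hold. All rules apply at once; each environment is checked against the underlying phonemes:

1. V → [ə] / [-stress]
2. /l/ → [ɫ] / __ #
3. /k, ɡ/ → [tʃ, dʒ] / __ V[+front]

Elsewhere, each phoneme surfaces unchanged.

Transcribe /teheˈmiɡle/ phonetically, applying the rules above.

/t/ (word-initial): no rule targets it → [t].
/e/ (between /t/ and /h/): in an unstressed syllable, so rule 1 applies → [ə].
/h/ stays [h].
/e/ meets the environment for rule 1 (in an unstressed syllable) → [ə].
/m/ — not in any rule's target class → [m].
/i/ (between /m/ and /ɡ/) is in the target of rule 1 but the environment (in an unstressed syllable) is not met → [i].
/ɡ/ (between /i/ and /l/) fails the environment for rule 3, so it stays [ɡ].
/l/ (between /ɡ/ and /e/) is in the target of rule 2 but the environment (word-finally) is not met → [l].
/e/ — word-final, in an unstressed syllable — surfaces as [ə] (rule 1).

[təhəˈmiɡlə]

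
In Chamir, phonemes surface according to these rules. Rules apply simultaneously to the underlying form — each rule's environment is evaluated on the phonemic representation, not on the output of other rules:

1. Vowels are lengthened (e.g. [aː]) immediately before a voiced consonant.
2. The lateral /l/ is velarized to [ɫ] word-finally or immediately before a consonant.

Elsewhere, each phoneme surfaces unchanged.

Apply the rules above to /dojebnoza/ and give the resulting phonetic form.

/d/ stays [d].
/o/ (between /d/ and /j/) occurs before a voiced consonant → [oː] by rule 1.
/j/ stays [j].
/e/ (between /j/ and /b/) occurs before a voiced consonant → [eː] by rule 1.
/b/ — not in any rule's target class → [b].
/n/ stays [n].
/o/ meets the environment for rule 1 (before a voiced consonant) → [oː].
/z/ (between /o/ and /a/): no rule targets it → [z].
/a/ (word-final): rule 1 targets it, but not before a voiced consonant → unchanged [a].

[doːjeːbnoːza]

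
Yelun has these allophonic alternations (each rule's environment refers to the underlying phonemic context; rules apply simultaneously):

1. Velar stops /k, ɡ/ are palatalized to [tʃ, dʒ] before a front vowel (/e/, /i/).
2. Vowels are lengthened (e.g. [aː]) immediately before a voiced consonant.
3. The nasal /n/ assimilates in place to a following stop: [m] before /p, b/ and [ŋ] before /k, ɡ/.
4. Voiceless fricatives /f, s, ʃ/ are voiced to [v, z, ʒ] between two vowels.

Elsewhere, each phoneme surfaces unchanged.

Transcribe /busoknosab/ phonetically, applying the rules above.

/b/ stays [b].
/u/ — between /b/ and /s/; rule 2 does not apply here → [u].
/s/ (between /u/ and /o/): between two vowels, so rule 4 applies → [z].
/o/ (between /s/ and /k/) fails the environment for rule 2, so it stays [o].
/k/ — between /o/ and /n/; rule 1 does not apply here → [k].
/n/ (between /k/ and /o/) is in the target of rule 3 but the environment (before a labial or velar stop) is not met → [n].
/o/ (between /n/ and /s/): rule 2 targets it, but not before a voiced consonant → unchanged [o].
/s/ meets the environment for rule 4 (between two vowels) → [z].
Rule 2 applies to /a/ (between /s/ and /b/: before a voiced consonant) → [aː].
/b/ (word-final) is unaffected → [b].

[buzoknozaːb]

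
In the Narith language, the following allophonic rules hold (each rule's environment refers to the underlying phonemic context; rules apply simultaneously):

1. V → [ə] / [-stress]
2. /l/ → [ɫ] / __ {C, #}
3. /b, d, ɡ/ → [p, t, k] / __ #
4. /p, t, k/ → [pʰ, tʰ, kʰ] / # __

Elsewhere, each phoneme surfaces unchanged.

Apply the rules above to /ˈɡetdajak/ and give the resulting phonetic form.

/ɡ/ (word-initial): rule 3 targets it, but not word-finally → unchanged [ɡ].
/e/ — between /ɡ/ and /t/; rule 1 does not apply here → [e].
/t/ (between /e/ and /d/) fails the environment for rule 4, so it stays [t].
/d/ (between /t/ and /a/) is in the target of rule 3 but the environment (word-finally) is not met → [d].
/a/ meets the environment for rule 1 (in an unstressed syllable) → [ə].
/j/ stays [j].
/a/ (between /j/ and /k/): in an unstressed syllable, so rule 1 applies → [ə].
/k/ (word-final) is in the target of rule 4 but the environment (word-initially) is not met → [k].

[ˈɡetdəjək]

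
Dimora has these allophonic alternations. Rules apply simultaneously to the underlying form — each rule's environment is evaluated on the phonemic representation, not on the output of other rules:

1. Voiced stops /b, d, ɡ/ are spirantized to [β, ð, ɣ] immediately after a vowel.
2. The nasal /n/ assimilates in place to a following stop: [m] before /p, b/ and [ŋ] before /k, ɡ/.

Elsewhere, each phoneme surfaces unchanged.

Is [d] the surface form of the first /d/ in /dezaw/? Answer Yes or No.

Yes

/d/ (word-initial): rule 1 targets it, but not immediately after a vowel → unchanged [d].
The actual realization is [d], which matches [d].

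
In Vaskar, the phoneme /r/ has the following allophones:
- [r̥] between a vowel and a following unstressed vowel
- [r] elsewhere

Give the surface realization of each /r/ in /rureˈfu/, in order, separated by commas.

[r], [r̥]

Occurrence 1 (position 1): no conditioning environment matches → elsewhere allophone [r].
Occurrence 2 (position 3): between a vowel and a following unstressed vowel → [r̥].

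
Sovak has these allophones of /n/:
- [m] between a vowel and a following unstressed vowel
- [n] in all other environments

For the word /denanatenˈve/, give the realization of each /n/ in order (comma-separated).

Occurrence 1 (position 3): between a vowel and a following unstressed vowel → [m].
Occurrence 2 (position 5): between a vowel and a following unstressed vowel → [m].
Occurrence 3 (position 9): no conditioning environment matches → elsewhere allophone [n].

[m], [m], [n]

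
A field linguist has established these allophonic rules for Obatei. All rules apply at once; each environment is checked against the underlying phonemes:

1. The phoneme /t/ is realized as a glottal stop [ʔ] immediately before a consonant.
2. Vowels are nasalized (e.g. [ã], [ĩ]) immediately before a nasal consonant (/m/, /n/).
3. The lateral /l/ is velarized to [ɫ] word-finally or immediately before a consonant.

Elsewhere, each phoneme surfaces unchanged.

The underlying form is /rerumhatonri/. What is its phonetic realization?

/r/ — not in any rule's target class → [r].
/e/ (between /r/ and /r/) is in the target of rule 2 but the environment (before a nasal consonant) is not met → [e].
/r/ (between /e/ and /u/): no rule targets it → [r].
/u/ meets the environment for rule 2 (before a nasal consonant) → [ũ].
/m/ (between /u/ and /h/): no rule targets it → [m].
/h/ stays [h].
/a/ (between /h/ and /t/) is in the target of rule 2 but the environment (before a nasal consonant) is not met → [a].
/t/ (between /a/ and /o/) is in the target of rule 1 but the environment (immediately before a consonant) is not met → [t].
/o/ (between /t/ and /n/): before a nasal consonant, so rule 2 applies → [õ].
/n/ — not in any rule's target class → [n].
/r/ (between /n/ and /i/) is unaffected → [r].
/i/ (word-final): rule 2 targets it, but not before a nasal consonant → unchanged [i].

[rerũmhatõnri]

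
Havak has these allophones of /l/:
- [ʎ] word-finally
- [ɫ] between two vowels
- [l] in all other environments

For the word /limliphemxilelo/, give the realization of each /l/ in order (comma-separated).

Occurrence 1 (position 1): no conditioning environment matches → elsewhere allophone [l].
Occurrence 2 (position 4): no conditioning environment matches → elsewhere allophone [l].
Occurrence 3 (position 12): between two vowels → [ɫ].
Occurrence 4 (position 14): between two vowels → [ɫ].

[l], [l], [ɫ], [ɫ]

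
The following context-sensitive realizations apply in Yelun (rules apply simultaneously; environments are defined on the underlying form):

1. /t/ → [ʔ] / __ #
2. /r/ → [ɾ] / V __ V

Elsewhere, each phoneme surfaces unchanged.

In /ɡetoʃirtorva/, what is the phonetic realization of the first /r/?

[r]

/r/ — between /i/ and /t/; rule 2 does not apply here → [r].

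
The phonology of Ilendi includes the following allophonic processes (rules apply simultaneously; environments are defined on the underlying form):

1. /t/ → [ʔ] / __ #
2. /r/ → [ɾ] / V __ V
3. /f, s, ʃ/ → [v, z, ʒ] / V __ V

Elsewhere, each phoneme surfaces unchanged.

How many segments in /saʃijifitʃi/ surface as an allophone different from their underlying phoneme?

2

Segments that undergo a rule: /ʃ/ → [ʒ] (rule 3); /f/ → [v] (rule 3).
All other segments surface unchanged.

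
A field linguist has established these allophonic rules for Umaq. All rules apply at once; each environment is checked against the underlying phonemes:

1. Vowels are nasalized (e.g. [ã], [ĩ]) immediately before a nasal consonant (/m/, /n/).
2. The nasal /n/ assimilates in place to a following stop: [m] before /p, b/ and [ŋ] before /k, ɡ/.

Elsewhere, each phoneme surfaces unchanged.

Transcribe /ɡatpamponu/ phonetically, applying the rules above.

[ɡatpãmpõnu]

/ɡ/ — not in any rule's target class → [ɡ].
/a/ (between /ɡ/ and /t/) fails the environment for rule 1, so it stays [a].
/t/ (between /a/ and /p/) is unaffected → [t].
/p/ (between /t/ and /a/) is unaffected → [p].
/a/ (between /p/ and /m/) occurs before a nasal consonant → [ã] by rule 1.
/m/ — not in any rule's target class → [m].
/p/ (between /m/ and /o/): no rule targets it → [p].
/o/ (between /p/ and /n/): before a nasal consonant, so rule 1 applies → [õ].
/n/ (between /o/ and /u/) fails the environment for rule 2, so it stays [n].
/u/ (word-final) fails the environment for rule 1, so it stays [u].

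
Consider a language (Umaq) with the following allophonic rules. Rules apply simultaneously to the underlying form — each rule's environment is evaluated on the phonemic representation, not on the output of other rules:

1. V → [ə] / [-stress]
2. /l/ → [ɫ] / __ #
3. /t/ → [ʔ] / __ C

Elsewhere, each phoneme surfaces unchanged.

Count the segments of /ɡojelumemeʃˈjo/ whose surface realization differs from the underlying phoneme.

Segments that undergo a rule: /o/ → [ə] (rule 1); /e/ → [ə] (rule 1); /u/ → [ə] (rule 1); /e/ → [ə] (rule 1); /e/ → [ə] (rule 1).
All other segments surface unchanged.

5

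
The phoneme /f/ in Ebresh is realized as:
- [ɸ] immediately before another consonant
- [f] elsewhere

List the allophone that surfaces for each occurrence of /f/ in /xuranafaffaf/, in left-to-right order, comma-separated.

Occurrence 1 (position 7): no conditioning environment matches → elsewhere allophone [f].
Occurrence 2 (position 9): immediately before another consonant → [ɸ].
Occurrence 3 (position 10): no conditioning environment matches → elsewhere allophone [f].
Occurrence 4 (position 12): no conditioning environment matches → elsewhere allophone [f].

[f], [ɸ], [f], [f]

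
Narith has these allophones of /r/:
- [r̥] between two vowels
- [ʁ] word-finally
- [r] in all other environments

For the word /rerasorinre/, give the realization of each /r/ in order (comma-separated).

[r], [r̥], [r̥], [r]

Occurrence 1 (position 1): no conditioning environment matches → elsewhere allophone [r].
Occurrence 2 (position 3): between two vowels → [r̥].
Occurrence 3 (position 7): between two vowels → [r̥].
Occurrence 4 (position 10): no conditioning environment matches → elsewhere allophone [r].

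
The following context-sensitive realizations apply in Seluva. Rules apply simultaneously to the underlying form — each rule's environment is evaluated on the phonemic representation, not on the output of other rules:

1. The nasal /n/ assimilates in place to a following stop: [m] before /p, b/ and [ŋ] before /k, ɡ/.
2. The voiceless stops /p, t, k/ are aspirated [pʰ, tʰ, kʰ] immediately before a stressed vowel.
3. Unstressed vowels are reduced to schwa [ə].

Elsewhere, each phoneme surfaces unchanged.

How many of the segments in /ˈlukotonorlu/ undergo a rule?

4

Segments that undergo a rule: /o/ → [ə] (rule 3); /o/ → [ə] (rule 3); /o/ → [ə] (rule 3); /u/ → [ə] (rule 3).
All other segments surface unchanged.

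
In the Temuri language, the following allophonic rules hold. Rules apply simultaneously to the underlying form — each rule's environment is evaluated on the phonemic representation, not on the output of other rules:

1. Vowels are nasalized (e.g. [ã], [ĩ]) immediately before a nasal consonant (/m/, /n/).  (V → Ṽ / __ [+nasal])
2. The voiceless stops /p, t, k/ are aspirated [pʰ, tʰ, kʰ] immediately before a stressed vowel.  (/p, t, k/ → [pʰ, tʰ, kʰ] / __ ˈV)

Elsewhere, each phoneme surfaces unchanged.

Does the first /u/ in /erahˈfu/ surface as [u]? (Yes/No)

Yes

/u/ — word-final; rule 1 does not apply here → [u].
The actual realization is [u], which matches [u].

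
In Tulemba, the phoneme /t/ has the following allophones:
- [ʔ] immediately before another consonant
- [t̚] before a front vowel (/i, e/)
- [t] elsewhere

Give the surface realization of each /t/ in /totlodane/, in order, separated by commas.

Occurrence 1 (position 1): no conditioning environment matches → elsewhere allophone [t].
Occurrence 2 (position 3): immediately before another consonant → [ʔ].

[t], [ʔ]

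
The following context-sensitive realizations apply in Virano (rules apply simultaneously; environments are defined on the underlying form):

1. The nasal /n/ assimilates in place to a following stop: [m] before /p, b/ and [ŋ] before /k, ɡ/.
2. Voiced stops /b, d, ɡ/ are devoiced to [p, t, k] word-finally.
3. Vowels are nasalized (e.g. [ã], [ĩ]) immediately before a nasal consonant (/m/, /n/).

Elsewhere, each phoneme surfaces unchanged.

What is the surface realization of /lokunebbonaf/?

[lokũnebbõnaf]

/l/ stays [l].
/o/ (between /l/ and /k/) is in the target of rule 3 but the environment (before a nasal consonant) is not met → [o].
/k/ stays [k].
/u/ (between /k/ and /n/) occurs before a nasal consonant → [ũ] by rule 3.
/n/ — between /u/ and /e/; rule 1 does not apply here → [n].
/e/ (between /n/ and /b/) is in the target of rule 3 but the environment (before a nasal consonant) is not met → [e].
/b/ (between /e/ and /b/) is in the target of rule 2 but the environment (word-finally) is not met → [b].
/b/ (between /b/ and /o/): rule 2 targets it, but not word-finally → unchanged [b].
/o/ meets the environment for rule 3 (before a nasal consonant) → [õ].
/n/ (between /o/ and /a/) fails the environment for rule 1, so it stays [n].
/a/ (between /n/ and /f/) is in the target of rule 3 but the environment (before a nasal consonant) is not met → [a].
/f/ — not in any rule's target class → [f].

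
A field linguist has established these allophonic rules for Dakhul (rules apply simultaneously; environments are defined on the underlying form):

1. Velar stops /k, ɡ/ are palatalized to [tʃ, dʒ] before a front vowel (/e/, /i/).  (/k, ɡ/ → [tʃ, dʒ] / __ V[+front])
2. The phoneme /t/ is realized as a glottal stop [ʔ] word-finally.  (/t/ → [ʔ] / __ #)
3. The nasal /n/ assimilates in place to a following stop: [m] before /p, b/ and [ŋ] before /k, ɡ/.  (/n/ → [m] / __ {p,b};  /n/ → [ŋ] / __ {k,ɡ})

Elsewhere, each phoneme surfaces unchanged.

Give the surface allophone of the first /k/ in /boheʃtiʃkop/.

/k/ — between /ʃ/ and /o/; rule 1 does not apply here → [k].

[k]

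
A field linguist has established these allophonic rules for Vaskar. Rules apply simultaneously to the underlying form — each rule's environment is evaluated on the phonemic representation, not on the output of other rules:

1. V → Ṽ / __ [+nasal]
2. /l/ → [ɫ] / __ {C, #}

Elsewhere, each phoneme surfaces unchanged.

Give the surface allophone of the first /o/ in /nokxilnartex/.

[o]

/o/ (between /n/ and /k/) is in the target of rule 1 but the environment (before a nasal consonant) is not met → [o].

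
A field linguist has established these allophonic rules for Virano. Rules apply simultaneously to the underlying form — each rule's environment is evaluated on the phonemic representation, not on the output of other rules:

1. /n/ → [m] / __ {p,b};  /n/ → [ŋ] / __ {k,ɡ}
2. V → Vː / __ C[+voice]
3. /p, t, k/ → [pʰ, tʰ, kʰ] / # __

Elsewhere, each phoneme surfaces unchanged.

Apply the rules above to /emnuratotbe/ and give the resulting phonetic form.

[eːmnuːratotbe]

/e/ meets the environment for rule 2 (before a voiced consonant) → [eː].
/m/ stays [m].
/n/ (between /m/ and /u/) fails the environment for rule 1, so it stays [n].
/u/ — between /n/ and /r/, before a voiced consonant — surfaces as [uː] (rule 2).
/r/ (between /u/ and /a/) is unaffected → [r].
/a/ — between /r/ and /t/; rule 2 does not apply here → [a].
/t/ — between /a/ and /o/; rule 3 does not apply here → [t].
/o/ (between /t/ and /t/) fails the environment for rule 2, so it stays [o].
/t/ (between /o/ and /b/): rule 3 targets it, but not word-initially → unchanged [t].
/b/ — not in any rule's target class → [b].
/e/ (word-final) is in the target of rule 2 but the environment (before a voiced consonant) is not met → [e].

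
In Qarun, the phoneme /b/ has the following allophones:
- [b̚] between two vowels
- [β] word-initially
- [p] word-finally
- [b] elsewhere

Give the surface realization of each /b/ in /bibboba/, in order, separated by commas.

[β], [b], [b], [b̚]

Occurrence 1 (position 1): word-initially → [β].
Occurrence 2 (position 3): no conditioning environment matches → elsewhere allophone [b].
Occurrence 3 (position 4): no conditioning environment matches → elsewhere allophone [b].
Occurrence 4 (position 6): between two vowels → [b̚].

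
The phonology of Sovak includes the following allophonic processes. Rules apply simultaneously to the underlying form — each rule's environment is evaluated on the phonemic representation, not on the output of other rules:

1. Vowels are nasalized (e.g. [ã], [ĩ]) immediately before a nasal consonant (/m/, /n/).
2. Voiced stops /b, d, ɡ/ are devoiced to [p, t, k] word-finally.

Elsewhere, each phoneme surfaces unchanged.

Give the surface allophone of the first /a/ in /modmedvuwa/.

[a]

/a/ — word-final; rule 1 does not apply here → [a].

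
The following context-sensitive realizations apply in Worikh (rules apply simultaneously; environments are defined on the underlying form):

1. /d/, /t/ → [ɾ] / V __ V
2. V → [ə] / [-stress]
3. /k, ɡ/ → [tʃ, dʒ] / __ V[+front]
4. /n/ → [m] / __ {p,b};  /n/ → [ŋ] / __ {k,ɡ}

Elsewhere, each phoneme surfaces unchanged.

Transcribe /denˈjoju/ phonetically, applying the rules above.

/d/ (word-initial) is in the target of rule 1 but the environment (between two vowels) is not met → [d].
/e/ (between /d/ and /n/): in an unstressed syllable, so rule 2 applies → [ə].
/n/ (between /e/ and /j/): rule 4 targets it, but not before a labial or velar stop → unchanged [n].
/j/ (between /n/ and /o/) is unaffected → [j].
/o/ (between /j/ and /j/): rule 2 targets it, but not in an unstressed syllable → unchanged [o].
/j/ stays [j].
/u/ meets the environment for rule 2 (in an unstressed syllable) → [ə].

[dənˈjojə]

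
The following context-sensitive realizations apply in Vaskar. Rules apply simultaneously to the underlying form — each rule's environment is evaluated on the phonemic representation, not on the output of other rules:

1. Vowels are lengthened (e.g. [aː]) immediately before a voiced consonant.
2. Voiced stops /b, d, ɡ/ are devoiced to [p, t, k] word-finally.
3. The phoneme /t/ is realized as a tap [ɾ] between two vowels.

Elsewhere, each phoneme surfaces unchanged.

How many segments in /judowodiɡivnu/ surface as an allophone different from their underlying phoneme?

Segments that undergo a rule: /u/ → [uː] (rule 1); /o/ → [oː] (rule 1); /o/ → [oː] (rule 1); /i/ → [iː] (rule 1); /i/ → [iː] (rule 1).
All other segments surface unchanged.

5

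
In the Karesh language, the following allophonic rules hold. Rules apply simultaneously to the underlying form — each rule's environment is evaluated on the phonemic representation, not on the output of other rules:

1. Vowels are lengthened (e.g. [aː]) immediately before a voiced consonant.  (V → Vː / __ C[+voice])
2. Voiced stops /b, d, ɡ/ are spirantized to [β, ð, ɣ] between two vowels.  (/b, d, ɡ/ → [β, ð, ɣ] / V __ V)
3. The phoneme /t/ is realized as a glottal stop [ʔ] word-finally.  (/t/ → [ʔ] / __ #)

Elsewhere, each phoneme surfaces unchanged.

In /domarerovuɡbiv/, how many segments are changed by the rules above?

6

Segments that undergo a rule: /o/ → [oː] (rule 1); /a/ → [aː] (rule 1); /e/ → [eː] (rule 1); /o/ → [oː] (rule 1); /u/ → [uː] (rule 1); /i/ → [iː] (rule 1).
All other segments surface unchanged.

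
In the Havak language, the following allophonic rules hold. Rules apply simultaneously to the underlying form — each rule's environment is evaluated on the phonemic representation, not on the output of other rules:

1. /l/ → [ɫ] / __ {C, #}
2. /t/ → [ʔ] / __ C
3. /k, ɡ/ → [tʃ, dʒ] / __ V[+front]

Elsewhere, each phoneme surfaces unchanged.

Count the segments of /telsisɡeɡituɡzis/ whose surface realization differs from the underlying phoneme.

3

Segments that undergo a rule: /l/ → [ɫ] (rule 1); /ɡ/ → [dʒ] (rule 3); /ɡ/ → [dʒ] (rule 3).
All other segments surface unchanged.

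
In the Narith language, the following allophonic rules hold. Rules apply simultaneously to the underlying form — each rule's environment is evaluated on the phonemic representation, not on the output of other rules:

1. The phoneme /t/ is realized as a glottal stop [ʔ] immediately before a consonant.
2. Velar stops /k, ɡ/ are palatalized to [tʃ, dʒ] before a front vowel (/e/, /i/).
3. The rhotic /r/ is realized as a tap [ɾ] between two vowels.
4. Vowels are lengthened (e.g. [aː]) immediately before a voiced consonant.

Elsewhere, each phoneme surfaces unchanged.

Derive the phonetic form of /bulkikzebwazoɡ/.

/b/ (word-initial): no rule targets it → [b].
/u/ (between /b/ and /l/) occurs before a voiced consonant → [uː] by rule 4.
/l/ — not in any rule's target class → [l].
/k/ (between /l/ and /i/) occurs before a front vowel → [tʃ] by rule 2.
/i/ (between /k/ and /k/) is in the target of rule 4 but the environment (before a voiced consonant) is not met → [i].
/k/ (between /i/ and /z/) is in the target of rule 2 but the environment (before a front vowel) is not met → [k].
/z/ (between /k/ and /e/): no rule targets it → [z].
/e/ (between /z/ and /b/): before a voiced consonant, so rule 4 applies → [eː].
/b/ — not in any rule's target class → [b].
/w/ (between /b/ and /a/) is unaffected → [w].
/a/ (between /w/ and /z/): before a voiced consonant, so rule 4 applies → [aː].
/z/ — not in any rule's target class → [z].
/o/ (between /z/ and /ɡ/): before a voiced consonant, so rule 4 applies → [oː].
/ɡ/ (word-final): rule 2 targets it, but not before a front vowel → unchanged [ɡ].

[buːltʃikzeːbwaːzoːɡ]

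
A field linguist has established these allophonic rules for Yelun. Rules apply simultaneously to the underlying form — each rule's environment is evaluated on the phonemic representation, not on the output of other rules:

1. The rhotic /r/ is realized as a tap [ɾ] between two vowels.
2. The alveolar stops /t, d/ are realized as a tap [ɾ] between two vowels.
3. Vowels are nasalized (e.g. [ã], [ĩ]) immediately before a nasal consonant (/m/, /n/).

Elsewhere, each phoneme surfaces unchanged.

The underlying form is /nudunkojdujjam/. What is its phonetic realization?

[nuɾũnkojdujjãm]

/u/ (between /n/ and /d/) fails the environment for rule 3, so it stays [u].
/d/ (between /u/ and /u/): between two vowels, so rule 2 applies → [ɾ].
Rule 3 applies to /u/ (between /d/ and /n/: before a nasal consonant) → [ũ].
/o/ (between /k/ and /j/) is in the target of rule 3 but the environment (before a nasal consonant) is not met → [o].
/d/ (between /j/ and /u/) fails the environment for rule 2, so it stays [d].
/u/ — between /d/ and /j/; rule 3 does not apply here → [u].
/a/ (between /j/ and /m/): before a nasal consonant, so rule 3 applies → [ã].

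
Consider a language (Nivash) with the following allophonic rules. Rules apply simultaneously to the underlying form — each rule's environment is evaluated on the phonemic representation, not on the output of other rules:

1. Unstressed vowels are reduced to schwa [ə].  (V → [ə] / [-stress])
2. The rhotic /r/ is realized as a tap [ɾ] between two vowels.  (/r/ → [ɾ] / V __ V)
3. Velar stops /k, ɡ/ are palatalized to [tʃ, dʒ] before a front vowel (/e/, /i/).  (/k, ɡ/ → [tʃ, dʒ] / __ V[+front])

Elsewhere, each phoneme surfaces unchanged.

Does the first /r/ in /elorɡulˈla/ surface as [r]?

Yes

/r/ (between /o/ and /ɡ/) fails the environment for rule 2, so it stays [r].
The actual realization is [r], which matches [r].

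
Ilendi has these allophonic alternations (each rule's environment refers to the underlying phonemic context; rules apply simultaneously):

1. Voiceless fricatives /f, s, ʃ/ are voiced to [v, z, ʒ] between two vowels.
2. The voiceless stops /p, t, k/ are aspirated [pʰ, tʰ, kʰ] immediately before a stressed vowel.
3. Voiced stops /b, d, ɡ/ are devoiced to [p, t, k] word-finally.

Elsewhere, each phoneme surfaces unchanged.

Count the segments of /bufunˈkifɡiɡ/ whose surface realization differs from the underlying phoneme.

3

Segments that undergo a rule: /f/ → [v] (rule 1); /k/ → [kʰ] (rule 2); /ɡ/ → [k] (rule 3).
All other segments surface unchanged.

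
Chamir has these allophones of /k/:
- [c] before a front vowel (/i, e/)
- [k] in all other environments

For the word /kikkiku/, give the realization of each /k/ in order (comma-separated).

Occurrence 1 (position 1): before a front vowel → [c].
Occurrence 2 (position 3): no conditioning environment matches → elsewhere allophone [k].
Occurrence 3 (position 4): before a front vowel → [c].
Occurrence 4 (position 6): no conditioning environment matches → elsewhere allophone [k].

[c], [k], [c], [k]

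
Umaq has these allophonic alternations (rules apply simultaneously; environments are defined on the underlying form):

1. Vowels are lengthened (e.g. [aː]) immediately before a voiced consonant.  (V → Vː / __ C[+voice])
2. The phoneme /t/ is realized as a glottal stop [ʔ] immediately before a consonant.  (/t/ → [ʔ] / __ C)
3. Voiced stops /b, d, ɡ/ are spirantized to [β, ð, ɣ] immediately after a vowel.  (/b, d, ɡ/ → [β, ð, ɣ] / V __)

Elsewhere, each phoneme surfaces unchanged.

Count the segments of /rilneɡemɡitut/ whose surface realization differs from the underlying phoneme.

4

Segments that undergo a rule: /i/ → [iː] (rule 1); /e/ → [eː] (rule 1); /ɡ/ → [ɣ] (rule 3); /e/ → [eː] (rule 1).
All other segments surface unchanged.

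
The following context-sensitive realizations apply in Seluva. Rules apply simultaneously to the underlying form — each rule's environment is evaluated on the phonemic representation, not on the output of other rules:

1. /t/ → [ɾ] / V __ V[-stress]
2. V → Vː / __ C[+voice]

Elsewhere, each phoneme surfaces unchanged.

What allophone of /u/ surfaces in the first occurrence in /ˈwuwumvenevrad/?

/u/ meets the environment for rule 2 (before a voiced consonant) → [uː].

[uː]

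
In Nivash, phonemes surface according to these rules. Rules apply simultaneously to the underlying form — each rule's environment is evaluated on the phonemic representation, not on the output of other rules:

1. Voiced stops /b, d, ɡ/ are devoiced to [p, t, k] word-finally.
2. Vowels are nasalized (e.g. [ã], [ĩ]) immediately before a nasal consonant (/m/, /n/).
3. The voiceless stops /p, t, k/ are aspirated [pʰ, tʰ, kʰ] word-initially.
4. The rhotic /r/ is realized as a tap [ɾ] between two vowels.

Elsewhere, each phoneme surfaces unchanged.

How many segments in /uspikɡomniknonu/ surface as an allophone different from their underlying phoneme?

Segments that undergo a rule: /o/ → [õ] (rule 2); /o/ → [õ] (rule 2).
All other segments surface unchanged.

2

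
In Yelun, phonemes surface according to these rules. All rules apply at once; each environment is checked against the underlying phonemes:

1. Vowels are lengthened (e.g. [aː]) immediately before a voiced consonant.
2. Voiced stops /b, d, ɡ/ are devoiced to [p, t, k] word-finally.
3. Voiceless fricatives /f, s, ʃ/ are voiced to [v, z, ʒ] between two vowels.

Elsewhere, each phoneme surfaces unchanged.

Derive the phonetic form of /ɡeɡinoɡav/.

/ɡ/ — word-initial; rule 2 does not apply here → [ɡ].
/e/ — between /ɡ/ and /ɡ/, before a voiced consonant — surfaces as [eː] (rule 1).
/ɡ/ (between /e/ and /i/) fails the environment for rule 2, so it stays [ɡ].
Rule 1 applies to /i/ (between /ɡ/ and /n/: before a voiced consonant) → [iː].
/n/ (between /i/ and /o/) is unaffected → [n].
Rule 1 applies to /o/ (between /n/ and /ɡ/: before a voiced consonant) → [oː].
/ɡ/ (between /o/ and /a/) fails the environment for rule 2, so it stays [ɡ].
/a/ (between /ɡ/ and /v/) occurs before a voiced consonant → [aː] by rule 1.
/v/ (word-final) is unaffected → [v].

[ɡeːɡiːnoːɡaːv]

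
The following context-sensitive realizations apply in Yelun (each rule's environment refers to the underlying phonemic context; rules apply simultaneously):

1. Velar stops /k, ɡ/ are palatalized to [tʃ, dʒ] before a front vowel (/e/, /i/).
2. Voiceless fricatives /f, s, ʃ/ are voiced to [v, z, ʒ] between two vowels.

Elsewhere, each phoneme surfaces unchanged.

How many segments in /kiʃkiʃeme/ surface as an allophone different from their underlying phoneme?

3

Segments that undergo a rule: /k/ → [tʃ] (rule 1); /k/ → [tʃ] (rule 1); /ʃ/ → [ʒ] (rule 2).
All other segments surface unchanged.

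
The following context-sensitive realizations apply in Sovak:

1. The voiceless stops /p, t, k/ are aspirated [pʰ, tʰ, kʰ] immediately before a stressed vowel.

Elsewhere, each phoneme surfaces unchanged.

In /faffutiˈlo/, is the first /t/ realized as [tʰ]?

/t/ — between /u/ and /i/; rule 1 does not apply here → [t].
The actual realization is [t], not [tʰ].

No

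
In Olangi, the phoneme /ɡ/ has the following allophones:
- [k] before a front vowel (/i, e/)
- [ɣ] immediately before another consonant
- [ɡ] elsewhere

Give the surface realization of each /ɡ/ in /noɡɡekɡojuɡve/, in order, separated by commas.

[ɣ], [k], [ɡ], [ɣ]

Occurrence 1 (position 3): immediately before another consonant → [ɣ].
Occurrence 2 (position 4): before a front vowel (/i, e/) → [k].
Occurrence 3 (position 7): no conditioning environment matches → elsewhere allophone [ɡ].
Occurrence 4 (position 11): immediately before another consonant → [ɣ].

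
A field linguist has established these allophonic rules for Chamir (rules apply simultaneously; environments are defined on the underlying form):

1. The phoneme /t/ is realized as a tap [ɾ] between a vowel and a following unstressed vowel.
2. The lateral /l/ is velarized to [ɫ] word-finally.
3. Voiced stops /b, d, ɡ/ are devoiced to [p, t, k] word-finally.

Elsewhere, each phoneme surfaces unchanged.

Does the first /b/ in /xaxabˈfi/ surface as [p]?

/b/ (between /a/ and /f/) is in the target of rule 3 but the environment (word-finally) is not met → [b].
The actual realization is [b], not [p].

No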